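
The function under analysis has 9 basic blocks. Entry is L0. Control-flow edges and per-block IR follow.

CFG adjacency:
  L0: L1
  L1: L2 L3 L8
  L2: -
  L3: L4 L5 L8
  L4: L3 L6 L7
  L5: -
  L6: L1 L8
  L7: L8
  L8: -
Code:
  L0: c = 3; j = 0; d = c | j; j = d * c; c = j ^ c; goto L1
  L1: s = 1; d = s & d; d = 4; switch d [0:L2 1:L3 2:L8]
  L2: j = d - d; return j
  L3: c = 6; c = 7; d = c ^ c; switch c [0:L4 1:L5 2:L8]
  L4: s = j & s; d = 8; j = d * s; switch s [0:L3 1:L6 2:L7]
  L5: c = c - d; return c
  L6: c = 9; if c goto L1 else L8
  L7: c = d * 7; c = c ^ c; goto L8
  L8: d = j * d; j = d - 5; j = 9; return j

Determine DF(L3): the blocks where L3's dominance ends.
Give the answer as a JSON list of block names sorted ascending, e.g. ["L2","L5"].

Answer: ["L1", "L3", "L8"]

Derivation:
idom tree: L1←L0 L2←L1 L3←L1 L4←L3 L5←L3 L6←L4 L7←L4 L8←L1
Dom∩ at merges:
  L1: preds {L0,L6}: {L0} ∩ {L0,L1,L3,L4,L6} = {L0}; idom=L0
  L3: preds {L1,L4}: {L0,L1} ∩ {L0,L1,L3,L4} = {L0,L1}; idom=L1
  L8: preds {L1,L3,L6,L7}: {L0,L1} ∩ {L0,L1,L3} ∩ {L0,L1,L3,L4,L6} ∩ {L0,L1,L3,L4,L7} = {L0,L1}; idom=L1

Frontier:
  L1←L0: walk · to L0
  L1←L6: walk L6→L4→L3→L1 to L0
  L3←L1: walk · to L1
  L3←L4: walk L4→L3 to L1
  L8←L1: walk · to L1
  L8←L3: walk L3 to L1
  L8←L6: walk L6→L4→L3 to L1
  L8←L7: walk L7→L4→L3 to L1
  L0: DF=∅
  L1: DF={L1}
  L2: DF=∅
  L3: DF={L1,L3,L8}
  L4: DF={L1,L3,L8}
  L5: DF=∅
  L6: DF={L1,L8}
  L7: DF={L8}
  L8: DF=∅

DF(L3) = ["L1", "L3", "L8"]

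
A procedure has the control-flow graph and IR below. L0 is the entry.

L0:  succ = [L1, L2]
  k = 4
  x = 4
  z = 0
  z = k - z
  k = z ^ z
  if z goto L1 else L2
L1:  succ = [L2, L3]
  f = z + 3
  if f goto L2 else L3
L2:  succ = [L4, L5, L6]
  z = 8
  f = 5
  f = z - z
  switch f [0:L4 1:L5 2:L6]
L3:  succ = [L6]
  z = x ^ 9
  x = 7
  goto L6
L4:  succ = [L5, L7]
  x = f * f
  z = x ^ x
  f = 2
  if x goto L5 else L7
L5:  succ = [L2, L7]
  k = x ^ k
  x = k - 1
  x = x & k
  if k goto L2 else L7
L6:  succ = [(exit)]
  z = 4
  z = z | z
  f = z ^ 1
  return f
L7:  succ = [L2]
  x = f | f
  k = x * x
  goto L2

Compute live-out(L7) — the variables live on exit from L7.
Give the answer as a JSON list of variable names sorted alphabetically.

Answer: ["k", "x"]

Derivation:
def/use:
  L0: def={k,x,z} ue=∅
  L1: def={f} ue={z}
  L2: def={f,z} ue=∅
  L3: def={x,z} ue={x}
  L4: def={f,x,z} ue={f}
  L5: def={k,x} ue={k,x}
  L6: def={f,z} ue=∅
  L7: def={k,x} ue={f}

Backward fixpoint:
  L0 li=∅ lo={k,x,z}
  L1 li={k,x,z} lo={k,x}
  L2 li={k,x} lo={f,k,x}
  L3 li={x} lo=∅
  L4 li={f,k} lo={f,k,x}
  L5 li={f,k,x} lo={f,k,x}
  L6 li=∅ lo=∅
  L7 li={f} lo={k,x}

live-out(L7) = ["k", "x"]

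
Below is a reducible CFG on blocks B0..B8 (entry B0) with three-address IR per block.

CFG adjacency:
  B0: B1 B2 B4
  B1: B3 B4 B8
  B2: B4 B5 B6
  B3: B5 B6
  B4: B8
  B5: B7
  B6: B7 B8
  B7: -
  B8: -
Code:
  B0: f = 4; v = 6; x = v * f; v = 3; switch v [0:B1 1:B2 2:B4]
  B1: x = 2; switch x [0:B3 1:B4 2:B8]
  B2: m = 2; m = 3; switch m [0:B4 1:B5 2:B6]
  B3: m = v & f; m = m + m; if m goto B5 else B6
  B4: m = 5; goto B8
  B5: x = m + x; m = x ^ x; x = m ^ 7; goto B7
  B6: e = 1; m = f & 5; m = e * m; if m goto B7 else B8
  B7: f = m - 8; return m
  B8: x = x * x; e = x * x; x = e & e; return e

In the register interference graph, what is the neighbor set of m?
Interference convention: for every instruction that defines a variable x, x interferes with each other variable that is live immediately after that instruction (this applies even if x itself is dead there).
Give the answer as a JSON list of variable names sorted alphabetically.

Answer: ["e", "f", "x"]

Analysis:
Per-block:
  B0: {f,v,x} / ∅
  B1: {x} / ∅
  B2: {m} / ∅
  B3: {m} / {f,v}
  B4: {m} / ∅
  B5: {m,x} / {m,x}
  B6: {e,m} / {f}
  B7: {f} / {m}
  B8: {e,x} / {x}

Liveness:
  B0 li=∅ lo={f,v,x}
  B1 li={f,v} lo={f,v,x}
  B2 li={f,x} lo={f,m,x}
  B3 li={f,v,x} lo={f,m,x}
  B4 li={x} lo={x}
  B5 li={m,x} lo={m}
  B6 li={f,x} lo={m,x}
  B7 li={m} lo=∅
  B8 li={x} lo=∅

Interfere edges:
  e: {f,m,x}
  f: {e,m,v,x}
  m: {e,f,x}
  v: {f,x}
  x: {e,f,m,v}

N(m) = ["e", "f", "x"]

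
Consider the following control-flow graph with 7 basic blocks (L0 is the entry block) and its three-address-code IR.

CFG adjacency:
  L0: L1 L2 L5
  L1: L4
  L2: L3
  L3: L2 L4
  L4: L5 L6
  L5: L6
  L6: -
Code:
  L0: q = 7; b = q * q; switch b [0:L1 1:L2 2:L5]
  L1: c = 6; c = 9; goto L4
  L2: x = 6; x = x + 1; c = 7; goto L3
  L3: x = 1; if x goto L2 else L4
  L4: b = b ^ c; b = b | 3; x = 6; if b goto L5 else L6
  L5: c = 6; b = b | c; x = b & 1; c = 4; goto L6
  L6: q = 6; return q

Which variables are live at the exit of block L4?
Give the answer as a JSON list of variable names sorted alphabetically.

def/use:
  L0 def {b,q} use ∅
  L1 def {c} use ∅
  L2 def {c,x} use ∅
  L3 def {x} use ∅
  L4 def {b,x} use {b,c}
  L5 def {b,c,x} use {b}
  L6 def {q} use ∅

Backward fixpoint:
  L0: in=∅ out={b}
  L1: in={b} out={b,c}
  L2: in={b} out={b,c}
  L3: in={b,c} out={b,c}
  L4: in={b,c} out={b}
  L5: in={b} out=∅
  L6: in=∅ out=∅

live-out(L4) = ["b"]

Answer: ["b"]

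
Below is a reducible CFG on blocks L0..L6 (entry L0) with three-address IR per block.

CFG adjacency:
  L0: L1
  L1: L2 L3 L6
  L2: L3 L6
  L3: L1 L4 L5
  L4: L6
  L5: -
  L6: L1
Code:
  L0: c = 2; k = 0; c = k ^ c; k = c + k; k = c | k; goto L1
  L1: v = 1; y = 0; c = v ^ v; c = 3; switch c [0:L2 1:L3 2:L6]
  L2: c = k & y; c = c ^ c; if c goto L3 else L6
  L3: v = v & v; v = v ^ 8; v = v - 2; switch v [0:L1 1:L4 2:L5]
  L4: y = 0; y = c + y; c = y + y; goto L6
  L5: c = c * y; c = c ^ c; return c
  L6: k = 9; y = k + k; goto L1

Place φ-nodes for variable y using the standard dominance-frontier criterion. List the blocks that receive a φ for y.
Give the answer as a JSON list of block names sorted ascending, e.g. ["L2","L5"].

Answer: ["L1", "L6"]

Analysis:
idom tree: L1←L0 L2←L1 L3←L1 L4←L3 L5←L3 L6←L1
Dom∩ at merges:
  L1: preds {L0,L3,L6}: {L0} ∩ {L0,L1,L3} ∩ {L0,L1,L6} = {L0}; idom=L0
  L3: preds {L1,L2}: {L0,L1} ∩ {L0,L1,L2} = {L0,L1}; idom=L1
  L6: preds {L1,L2,L4}: {L0,L1} ∩ {L0,L1,L2} ∩ {L0,L1,L3,L4} = {L0,L1}; idom=L1

DF derivation:
  join L1 pred L0: · stop@L0
  join L1 pred L3: L3→L1 stop@L0
  join L1 pred L6: L6→L1 stop@L0
  join L3 pred L1: · stop@L1
  join L3 pred L2: L2 stop@L1
  join L6 pred L1: · stop@L1
  join L6 pred L2: L2 stop@L1
  join L6 pred L4: L4→L3 stop@L1
  DF(L0)=∅
  DF(L1)={L1}
  DF(L2)={L3,L6}
  DF(L3)={L1,L6}
  DF(L4)={L6}
  DF(L5)=∅
  DF(L6)={L1}

φ for y: defs {L1,L4,L6}
  DF⁺ = {L1,L6}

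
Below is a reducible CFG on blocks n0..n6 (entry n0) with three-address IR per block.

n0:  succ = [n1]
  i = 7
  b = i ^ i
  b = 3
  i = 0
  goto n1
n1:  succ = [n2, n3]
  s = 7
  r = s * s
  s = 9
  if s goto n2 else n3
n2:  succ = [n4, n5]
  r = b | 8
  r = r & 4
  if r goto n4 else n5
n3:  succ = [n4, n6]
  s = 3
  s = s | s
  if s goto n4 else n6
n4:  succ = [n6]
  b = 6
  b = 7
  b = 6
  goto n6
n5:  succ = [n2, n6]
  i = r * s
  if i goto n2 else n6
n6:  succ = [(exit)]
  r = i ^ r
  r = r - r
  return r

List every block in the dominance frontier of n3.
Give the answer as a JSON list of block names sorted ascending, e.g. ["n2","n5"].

Answer: ["n4", "n6"]

Analysis:
idom tree: n1←n0 n2←n1 n3←n1 n4←n1 n5←n2 n6←n1
Join-block Dom:
  n2: preds {n1,n5}: {n0,n1} ∩ {n0,n1,n2,n5} = {n0,n1}; idom=n1
  n4: preds {n2,n3}: {n0,n1,n2} ∩ {n0,n1,n3} = {n0,n1}; idom=n1
  n6: preds {n3,n4,n5}: {n0,n1,n3} ∩ {n0,n1,n4} ∩ {n0,n1,n2,n5} = {n0,n1}; idom=n1

DF derivation:
  join n2 pred n1: · stop@n1
  join n2 pred n5: n5→n2 stop@n1
  join n4 pred n2: n2 stop@n1
  join n4 pred n3: n3 stop@n1
  join n6 pred n3: n3 stop@n1
  join n6 pred n4: n4 stop@n1
  join n6 pred n5: n5→n2 stop@n1
  n0 → ∅
  n1 → ∅
  n2 → {n2,n4,n6}
  n3 → {n4,n6}
  n4 → {n6}
  n5 → {n2,n6}
  n6 → ∅

DF(n3) = ["n4", "n6"]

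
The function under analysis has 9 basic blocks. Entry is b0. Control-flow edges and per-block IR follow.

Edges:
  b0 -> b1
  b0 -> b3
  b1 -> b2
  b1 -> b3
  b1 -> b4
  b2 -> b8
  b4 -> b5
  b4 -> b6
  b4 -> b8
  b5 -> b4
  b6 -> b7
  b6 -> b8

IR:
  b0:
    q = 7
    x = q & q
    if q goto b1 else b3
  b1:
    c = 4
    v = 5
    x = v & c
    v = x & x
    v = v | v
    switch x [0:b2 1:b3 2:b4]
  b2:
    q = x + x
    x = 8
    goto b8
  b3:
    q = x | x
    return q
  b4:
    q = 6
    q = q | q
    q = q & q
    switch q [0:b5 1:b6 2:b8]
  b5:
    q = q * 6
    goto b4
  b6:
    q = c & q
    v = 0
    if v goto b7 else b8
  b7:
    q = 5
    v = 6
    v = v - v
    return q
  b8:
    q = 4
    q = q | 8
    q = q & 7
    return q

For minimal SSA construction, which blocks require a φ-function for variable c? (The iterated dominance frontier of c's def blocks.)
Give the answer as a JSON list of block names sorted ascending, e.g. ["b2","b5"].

Answer: ["b3"]

Working:
idom tree: b1←b0 b2←b1 b3←b0 b4←b1 b5←b4 b6←b4 b7←b6 b8←b1
Join-block Dom:
  b3: preds {b0,b1}: {b0} ∩ {b0,b1} = {b0}; idom=b0
  b4: preds {b1,b5}: {b0,b1} ∩ {b0,b1,b4,b5} = {b0,b1}; idom=b1
  b8: preds {b2,b4,b6}: {b0,b1,b2} ∩ {b0,b1,b4} ∩ {b0,b1,b4,b6} = {b0,b1}; idom=b1

DF walk-up:
  join b3 pred b0: · stop@b0
  join b3 pred b1: b1 stop@b0
  join b4 pred b1: · stop@b1
  join b4 pred b5: b5→b4 stop@b1
  join b8 pred b2: b2 stop@b1
  join b8 pred b4: b4 stop@b1
  join b8 pred b6: b6→b4 stop@b1
  DF(b0)=∅
  DF(b1)={b3}
  DF(b2)={b8}
  DF(b3)=∅
  DF(b4)={b4,b8}
  DF(b5)={b4}
  DF(b6)={b8}
  DF(b7)=∅
  DF(b8)=∅

φ for c: defs {b1}
  DF⁺ = {b3}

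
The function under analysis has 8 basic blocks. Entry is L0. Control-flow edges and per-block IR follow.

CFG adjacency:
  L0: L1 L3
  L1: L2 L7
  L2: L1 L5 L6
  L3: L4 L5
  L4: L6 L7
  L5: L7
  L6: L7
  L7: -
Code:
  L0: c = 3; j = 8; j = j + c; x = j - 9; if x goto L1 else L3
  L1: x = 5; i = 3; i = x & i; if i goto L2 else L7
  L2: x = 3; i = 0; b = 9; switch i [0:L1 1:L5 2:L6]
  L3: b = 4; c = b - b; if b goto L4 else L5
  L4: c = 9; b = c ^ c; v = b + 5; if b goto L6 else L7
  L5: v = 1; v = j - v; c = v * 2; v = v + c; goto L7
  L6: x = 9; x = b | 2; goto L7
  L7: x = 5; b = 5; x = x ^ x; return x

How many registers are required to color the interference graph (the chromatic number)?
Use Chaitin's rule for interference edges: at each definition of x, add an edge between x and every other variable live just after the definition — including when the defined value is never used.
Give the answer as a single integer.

def/use:
  L0 def {c,j,x} use ∅
  L1 def {i,x} use ∅
  L2 def {b,i,x} use ∅
  L3 def {b,c} use ∅
  L4 def {b,c,v} use ∅
  L5 def {c,v} use {j}
  L6 def {x} use {b}
  L7 def {b,x} use ∅

Live sets:
  L0 li=∅ lo={j}
  L1 li={j} lo={j}
  L2 li={j} lo={b,j}
  L3 li={j} lo={j}
  L4 li=∅ lo={b}
  L5 li={j} lo=∅
  L6 li={b} lo=∅
  L7 li=∅ lo=∅

Conflict graph:
  b: {c,i,j,v,x}
  c: {b,j,v}
  i: {b,j,x}
  j: {b,c,i,v,x}
  v: {b,c,j}
  x: {b,i,j}

Registers:
  lower bound: {b,c,j,v} mutually conflict ⇒ χ ≥ 4
  4-colouring: R0={b}  R1={j}  R2={c,i}  R3={v,x}
  χ = 4

Answer: 4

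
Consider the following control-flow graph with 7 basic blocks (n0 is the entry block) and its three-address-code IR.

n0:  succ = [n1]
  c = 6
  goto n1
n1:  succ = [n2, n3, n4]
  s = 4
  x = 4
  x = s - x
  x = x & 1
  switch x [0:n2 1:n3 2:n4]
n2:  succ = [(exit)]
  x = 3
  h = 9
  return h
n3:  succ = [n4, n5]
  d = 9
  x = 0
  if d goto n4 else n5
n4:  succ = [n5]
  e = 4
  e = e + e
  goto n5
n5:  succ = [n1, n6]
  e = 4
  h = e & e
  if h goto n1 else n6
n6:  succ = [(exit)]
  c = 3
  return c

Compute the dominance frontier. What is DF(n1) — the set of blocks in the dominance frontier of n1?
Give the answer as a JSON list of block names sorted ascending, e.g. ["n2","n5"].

idom tree: n1←n0 n2←n1 n3←n1 n4←n1 n5←n1 n6←n5
Dom at joins:
  n1: preds {n0,n5}: {n0} ∩ {n0,n1,n5} = {n0}; idom=n0
  n4: preds {n1,n3}: {n0,n1} ∩ {n0,n1,n3} = {n0,n1}; idom=n1
  n5: preds {n3,n4}: {n0,n1,n3} ∩ {n0,n1,n4} = {n0,n1}; idom=n1

DF walk-up:
  n1←n0: walk · to n0
  n1←n5: walk n5→n1 to n0
  n4←n1: walk · to n1
  n4←n3: walk n3 to n1
  n5←n3: walk n3 to n1
  n5←n4: walk n4 to n1
  n0 → ∅
  n1 → {n1}
  n2 → ∅
  n3 → {n4,n5}
  n4 → {n5}
  n5 → {n1}
  n6 → ∅

DF(n1) = ["n1"]

Answer: ["n1"]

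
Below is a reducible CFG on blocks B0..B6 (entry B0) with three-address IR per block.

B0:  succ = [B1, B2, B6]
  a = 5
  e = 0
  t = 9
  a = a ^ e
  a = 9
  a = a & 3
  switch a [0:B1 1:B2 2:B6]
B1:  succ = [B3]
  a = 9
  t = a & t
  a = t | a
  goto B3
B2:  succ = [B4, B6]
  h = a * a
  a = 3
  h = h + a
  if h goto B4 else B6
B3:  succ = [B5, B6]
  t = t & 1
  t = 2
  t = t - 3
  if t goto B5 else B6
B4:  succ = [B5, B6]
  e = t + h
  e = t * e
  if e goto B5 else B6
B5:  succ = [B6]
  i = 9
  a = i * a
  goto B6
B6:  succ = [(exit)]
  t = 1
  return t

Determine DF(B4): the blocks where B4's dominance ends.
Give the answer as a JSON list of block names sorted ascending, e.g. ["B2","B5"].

idom tree: B1←B0 B2←B0 B3←B1 B4←B2 B5←B0 B6←B0
Dom at joins:
  B5: preds {B3,B4}: {B0,B1,B3} ∩ {B0,B2,B4} = {B0}; idom=B0
  B6: preds {B0,B2,B3,B4,B5}: {B0} ∩ {B0,B2} ∩ {B0,B1,B3} ∩ {B0,B2,B4} ∩ {B0,B5} = {B0}; idom=B0

DF derivation:
  join B5 pred B3: B3→B1 stop@B0
  join B5 pred B4: B4→B2 stop@B0
  join B6 pred B0: · stop@B0
  join B6 pred B2: B2 stop@B0
  join B6 pred B3: B3→B1 stop@B0
  join B6 pred B4: B4→B2 stop@B0
  join B6 pred B5: B5 stop@B0
  B0: DF=∅
  B1: DF={B5,B6}
  B2: DF={B5,B6}
  B3: DF={B5,B6}
  B4: DF={B5,B6}
  B5: DF={B6}
  B6: DF=∅

DF(B4) = ["B5", "B6"]

Answer: ["B5", "B6"]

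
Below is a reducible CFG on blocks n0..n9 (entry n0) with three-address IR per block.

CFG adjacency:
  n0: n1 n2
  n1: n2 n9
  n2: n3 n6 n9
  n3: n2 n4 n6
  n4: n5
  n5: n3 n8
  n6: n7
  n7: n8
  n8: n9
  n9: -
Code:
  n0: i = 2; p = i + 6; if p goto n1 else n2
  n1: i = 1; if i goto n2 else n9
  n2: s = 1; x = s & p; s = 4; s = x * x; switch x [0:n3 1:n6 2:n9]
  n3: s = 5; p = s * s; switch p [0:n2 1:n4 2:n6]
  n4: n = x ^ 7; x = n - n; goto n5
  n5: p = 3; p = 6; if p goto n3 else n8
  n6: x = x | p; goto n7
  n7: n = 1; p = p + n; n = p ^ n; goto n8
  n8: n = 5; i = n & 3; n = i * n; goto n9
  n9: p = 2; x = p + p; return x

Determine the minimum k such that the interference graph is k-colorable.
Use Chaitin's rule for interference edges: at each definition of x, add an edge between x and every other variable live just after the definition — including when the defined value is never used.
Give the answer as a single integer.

def/use:
  n0: {i,p} / ∅
  n1: {i} / ∅
  n2: {s,x} / {p}
  n3: {p,s} / ∅
  n4: {n,x} / {x}
  n5: {p} / ∅
  n6: {x} / {p,x}
  n7: {n,p} / {p}
  n8: {i,n} / ∅
  n9: {p,x} / ∅

Live sets:
  n0 li=∅ lo={p}
  n1 li={p} lo={p}
  n2 li={p} lo={p,x}
  n3 li={x} lo={p,x}
  n4 li={x} lo={x}
  n5 li={x} lo={x}
  n6 li={p,x} lo={p}
  n7 li={p} lo=∅
  n8 li=∅ lo=∅
  n9 li=∅ lo=∅

Interfere edges:
  i — {n,p}
  n — {i,p}
  p — {i,n,s,x}
  s — {p,x}
  x — {p,s}

Chromatic number:
  lower bound: {i,n,p} mutually conflict ⇒ χ ≥ 3
  assign i→c1 n→c2 p→c0 s→c1 x→c2 — no edge inside a register ⇒ χ ≤ 3
  χ = 3

Answer: 3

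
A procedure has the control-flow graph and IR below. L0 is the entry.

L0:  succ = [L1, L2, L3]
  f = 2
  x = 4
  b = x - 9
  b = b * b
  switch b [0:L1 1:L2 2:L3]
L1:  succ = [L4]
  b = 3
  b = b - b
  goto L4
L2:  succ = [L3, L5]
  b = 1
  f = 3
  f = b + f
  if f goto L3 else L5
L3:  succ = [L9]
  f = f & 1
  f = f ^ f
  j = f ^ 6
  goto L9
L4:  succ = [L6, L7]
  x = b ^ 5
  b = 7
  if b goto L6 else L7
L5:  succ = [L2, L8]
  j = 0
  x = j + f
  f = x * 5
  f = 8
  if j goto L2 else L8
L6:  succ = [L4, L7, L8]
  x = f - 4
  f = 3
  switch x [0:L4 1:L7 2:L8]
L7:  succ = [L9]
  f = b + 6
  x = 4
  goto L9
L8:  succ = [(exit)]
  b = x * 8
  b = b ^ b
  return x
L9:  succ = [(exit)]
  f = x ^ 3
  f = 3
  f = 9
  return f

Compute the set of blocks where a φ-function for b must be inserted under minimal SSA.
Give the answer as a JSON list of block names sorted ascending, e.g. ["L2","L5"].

Answer: ["L2", "L3", "L4", "L8", "L9"]

Analysis:
idom tree: L1←L0 L2←L0 L3←L0 L4←L1 L5←L2 L6←L4 L7←L4 L8←L0 L9←L0
Dom at joins:
  L2: preds {L0,L5}: {L0} ∩ {L0,L2,L5} = {L0}; idom=L0
  L3: preds {L0,L2}: {L0} ∩ {L0,L2} = {L0}; idom=L0
  L4: preds {L1,L6}: {L0,L1} ∩ {L0,L1,L4,L6} = {L0,L1}; idom=L1
  L7: preds {L4,L6}: {L0,L1,L4} ∩ {L0,L1,L4,L6} = {L0,L1,L4}; idom=L4
  L8: preds {L5,L6}: {L0,L2,L5} ∩ {L0,L1,L4,L6} = {L0}; idom=L0
  L9: preds {L3,L7}: {L0,L3} ∩ {L0,L1,L4,L7} = {L0}; idom=L0

DF derivation:
  L2←L0: walk · to L0
  L2←L5: walk L5→L2 to L0
  L3←L0: walk · to L0
  L3←L2: walk L2 to L0
  L4←L1: walk · to L1
  L4←L6: walk L6→L4 to L1
  L7←L4: walk · to L4
  L7←L6: walk L6 to L4
  L8←L5: walk L5→L2 to L0
  L8←L6: walk L6→L4→L1 to L0
  L9←L3: walk L3 to L0
  L9←L7: walk L7→L4→L1 to L0
  L0: DF=∅
  L1: DF={L8,L9}
  L2: DF={L2,L3,L8}
  L3: DF={L9}
  L4: DF={L4,L8,L9}
  L5: DF={L2,L8}
  L6: DF={L4,L7,L8}
  L7: DF={L9}
  L8: DF=∅
  L9: DF=∅

φ for b: defs {L0,L1,L2,L4,L8}
  DF⁺ = {L2,L3,L4,L8,L9}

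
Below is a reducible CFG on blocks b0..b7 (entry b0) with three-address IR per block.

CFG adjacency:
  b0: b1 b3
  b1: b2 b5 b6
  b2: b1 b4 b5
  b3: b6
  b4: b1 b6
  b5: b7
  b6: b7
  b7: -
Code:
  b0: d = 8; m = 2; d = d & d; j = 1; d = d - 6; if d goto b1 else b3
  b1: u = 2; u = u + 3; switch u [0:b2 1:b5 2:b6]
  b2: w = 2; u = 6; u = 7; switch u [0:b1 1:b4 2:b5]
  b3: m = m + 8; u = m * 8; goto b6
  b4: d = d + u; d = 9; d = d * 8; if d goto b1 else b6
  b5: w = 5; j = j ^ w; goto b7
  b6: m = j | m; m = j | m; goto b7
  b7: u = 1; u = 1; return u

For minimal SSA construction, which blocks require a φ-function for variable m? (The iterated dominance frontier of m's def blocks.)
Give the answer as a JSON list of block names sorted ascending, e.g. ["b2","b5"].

Answer: ["b6", "b7"]

Derivation:
idom tree: b1←b0 b2←b1 b3←b0 b4←b2 b5←b1 b6←b0 b7←b0
Join-block Dom:
  b1: preds {b0,b2,b4}: {b0} ∩ {b0,b1,b2} ∩ {b0,b1,b2,b4} = {b0}; idom=b0
  b5: preds {b1,b2}: {b0,b1} ∩ {b0,b1,b2} = {b0,b1}; idom=b1
  b6: preds {b1,b3,b4}: {b0,b1} ∩ {b0,b3} ∩ {b0,b1,b2,b4} = {b0}; idom=b0
  b7: preds {b5,b6}: {b0,b1,b5} ∩ {b0,b6} = {b0}; idom=b0

DF walk-up:
  b1←b0: walk · to b0
  b1←b2: walk b2→b1 to b0
  b1←b4: walk b4→b2→b1 to b0
  b5←b1: walk · to b1
  b5←b2: walk b2 to b1
  b6←b1: walk b1 to b0
  b6←b3: walk b3 to b0
  b6←b4: walk b4→b2→b1 to b0
  b7←b5: walk b5→b1 to b0
  b7←b6: walk b6 to b0
  b0 → ∅
  b1 → {b1,b6,b7}
  b2 → {b1,b5,b6}
  b3 → {b6}
  b4 → {b1,b6}
  b5 → {b7}
  b6 → {b7}
  b7 → ∅

φ for m: defs {b0,b3,b6}
  DF⁺ = {b6,b7}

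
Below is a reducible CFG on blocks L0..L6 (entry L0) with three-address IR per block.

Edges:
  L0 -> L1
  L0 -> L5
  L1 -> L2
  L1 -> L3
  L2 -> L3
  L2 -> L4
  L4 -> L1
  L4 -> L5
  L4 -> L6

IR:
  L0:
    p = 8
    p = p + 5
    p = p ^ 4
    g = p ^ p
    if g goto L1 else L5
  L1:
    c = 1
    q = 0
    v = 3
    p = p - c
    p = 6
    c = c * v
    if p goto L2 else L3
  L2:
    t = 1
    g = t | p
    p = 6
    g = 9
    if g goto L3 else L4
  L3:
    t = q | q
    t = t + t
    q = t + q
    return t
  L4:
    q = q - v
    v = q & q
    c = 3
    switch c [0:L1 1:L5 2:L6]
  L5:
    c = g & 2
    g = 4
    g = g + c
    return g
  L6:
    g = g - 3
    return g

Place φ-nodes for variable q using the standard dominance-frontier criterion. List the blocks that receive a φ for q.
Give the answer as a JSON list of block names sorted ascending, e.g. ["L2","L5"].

idom tree: L1←L0 L2←L1 L3←L1 L4←L2 L5←L0 L6←L4
Join-block Dom:
  L1: preds {L0,L4}: {L0} ∩ {L0,L1,L2,L4} = {L0}; idom=L0
  L3: preds {L1,L2}: {L0,L1} ∩ {L0,L1,L2} = {L0,L1}; idom=L1
  L5: preds {L0,L4}: {L0} ∩ {L0,L1,L2,L4} = {L0}; idom=L0

DF derivation:
  join L1 pred L0: · stop@L0
  join L1 pred L4: L4→L2→L1 stop@L0
  join L3 pred L1: · stop@L1
  join L3 pred L2: L2 stop@L1
  join L5 pred L0: · stop@L0
  join L5 pred L4: L4→L2→L1 stop@L0
  L0 → ∅
  L1 → {L1,L5}
  L2 → {L1,L3,L5}
  L3 → ∅
  L4 → {L1,L5}
  L5 → ∅
  L6 → ∅

φ for q: defs {L1,L3,L4}
  DF⁺ = {L1,L5}

Answer: ["L1", "L5"]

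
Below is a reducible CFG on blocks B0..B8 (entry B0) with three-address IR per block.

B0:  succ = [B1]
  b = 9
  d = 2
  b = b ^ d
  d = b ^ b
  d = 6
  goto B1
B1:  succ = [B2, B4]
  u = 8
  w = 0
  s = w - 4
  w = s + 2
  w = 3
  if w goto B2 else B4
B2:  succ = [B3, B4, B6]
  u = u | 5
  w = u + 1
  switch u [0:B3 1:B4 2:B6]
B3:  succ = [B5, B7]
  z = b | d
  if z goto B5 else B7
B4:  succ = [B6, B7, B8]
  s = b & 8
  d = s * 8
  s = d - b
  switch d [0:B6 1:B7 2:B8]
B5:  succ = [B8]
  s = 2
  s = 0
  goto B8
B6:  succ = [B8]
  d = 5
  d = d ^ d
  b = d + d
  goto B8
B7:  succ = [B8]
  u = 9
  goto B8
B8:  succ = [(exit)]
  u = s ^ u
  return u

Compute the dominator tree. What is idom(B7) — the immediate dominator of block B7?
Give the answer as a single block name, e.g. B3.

idom tree: B1←B0 B2←B1 B3←B2 B4←B1 B5←B3 B6←B1 B7←B1 B8←B1
Dom∩ at merges:
  B4: preds {B1,B2}: {B0,B1} ∩ {B0,B1,B2} = {B0,B1}; idom=B1
  B6: preds {B2,B4}: {B0,B1,B2} ∩ {B0,B1,B4} = {B0,B1}; idom=B1
  B7: preds {B3,B4}: {B0,B1,B2,B3} ∩ {B0,B1,B4} = {B0,B1}; idom=B1
  B8: preds {B4,B5,B6,B7}: {B0,B1,B4} ∩ {B0,B1,B2,B3,B5} ∩ {B0,B1,B6} ∩ {B0,B1,B7} = {B0,B1}; idom=B1

idom(B7) = B1

Answer: B1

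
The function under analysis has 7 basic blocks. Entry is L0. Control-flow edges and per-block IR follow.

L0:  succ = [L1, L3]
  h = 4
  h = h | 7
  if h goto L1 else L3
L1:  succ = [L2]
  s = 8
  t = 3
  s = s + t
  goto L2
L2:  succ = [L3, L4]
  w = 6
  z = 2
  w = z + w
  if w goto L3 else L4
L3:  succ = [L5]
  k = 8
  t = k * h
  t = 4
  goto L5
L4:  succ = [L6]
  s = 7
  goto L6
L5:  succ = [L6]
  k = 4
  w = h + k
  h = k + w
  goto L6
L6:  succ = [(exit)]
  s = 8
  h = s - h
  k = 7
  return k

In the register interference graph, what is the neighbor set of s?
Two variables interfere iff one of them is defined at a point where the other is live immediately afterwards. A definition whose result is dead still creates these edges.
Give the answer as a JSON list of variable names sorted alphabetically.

Block summaries:
  L0 def {h} use ∅
  L1 def {s,t} use ∅
  L2 def {w,z} use ∅
  L3 def {k,t} use {h}
  L4 def {s} use ∅
  L5 def {h,k,w} use {h}
  L6 def {h,k,s} use {h}

Live sets:
  L0: in=∅ out={h}
  L1: in={h} out={h}
  L2: in={h} out={h}
  L3: in={h} out={h}
  L4: in={h} out={h}
  L5: in={h} out={h}
  L6: in={h} out=∅

Interfere edges:
  h: {k,s,t,w,z}
  k: {h,w}
  s: {h,t}
  t: {h,s}
  w: {h,k,z}
  z: {h,w}

N(s) = ["h", "t"]

Answer: ["h", "t"]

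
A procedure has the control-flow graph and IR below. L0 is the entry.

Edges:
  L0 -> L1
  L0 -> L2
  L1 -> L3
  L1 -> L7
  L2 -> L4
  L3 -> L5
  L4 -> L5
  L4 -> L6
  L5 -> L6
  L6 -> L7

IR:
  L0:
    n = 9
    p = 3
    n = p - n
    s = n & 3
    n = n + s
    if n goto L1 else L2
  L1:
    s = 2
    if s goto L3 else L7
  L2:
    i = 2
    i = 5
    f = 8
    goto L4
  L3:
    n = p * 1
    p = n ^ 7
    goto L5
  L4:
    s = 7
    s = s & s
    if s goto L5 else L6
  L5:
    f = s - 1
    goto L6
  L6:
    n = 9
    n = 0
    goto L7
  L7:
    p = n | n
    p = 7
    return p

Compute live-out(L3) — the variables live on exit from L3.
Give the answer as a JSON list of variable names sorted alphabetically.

def/use:
  L0: def={n,p,s} ue=∅
  L1: def={s} ue=∅
  L2: def={f,i} ue=∅
  L3: def={n,p} ue={p}
  L4: def={s} ue=∅
  L5: def={f} ue={s}
  L6: def={n} ue=∅
  L7: def={p} ue={n}

Backward fixpoint:
  L0: in=∅ out={n,p}
  L1: in={n,p} out={n,p,s}
  L2: in=∅ out=∅
  L3: in={p,s} out={s}
  L4: in=∅ out={s}
  L5: in={s} out=∅
  L6: in=∅ out={n}
  L7: in={n} out=∅

live-out(L3) = ["s"]

Answer: ["s"]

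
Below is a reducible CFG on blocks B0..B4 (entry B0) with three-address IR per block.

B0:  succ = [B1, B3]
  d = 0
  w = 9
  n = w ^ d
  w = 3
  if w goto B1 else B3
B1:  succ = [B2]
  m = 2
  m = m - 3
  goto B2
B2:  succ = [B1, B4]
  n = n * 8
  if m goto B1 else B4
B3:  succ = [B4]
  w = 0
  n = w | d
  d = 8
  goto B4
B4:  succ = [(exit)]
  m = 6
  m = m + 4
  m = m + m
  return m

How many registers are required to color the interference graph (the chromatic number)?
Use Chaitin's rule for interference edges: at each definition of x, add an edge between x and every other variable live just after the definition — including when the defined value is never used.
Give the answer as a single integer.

Answer: 3

Working:
def/use:
  B0 def {d,n,w} use ∅
  B1 def {m} use ∅
  B2 def {n} use {m,n}
  B3 def {d,n,w} use {d}
  B4 def {m} use ∅

Live sets:
  B0: in=∅ out={d,n}
  B1: in={n} out={m,n}
  B2: in={m,n} out={n}
  B3: in={d} out=∅
  B4: in=∅ out=∅

Conflict graph:
  d — {n,w}
  m — {n}
  n — {d,m,w}
  w — {d,n}

Colouring:
  lower bound: {d,n,w} mutually conflict ⇒ χ ≥ 3
  3-colouring: r0={n}  r1={d,m}  r2={w}
  χ = 3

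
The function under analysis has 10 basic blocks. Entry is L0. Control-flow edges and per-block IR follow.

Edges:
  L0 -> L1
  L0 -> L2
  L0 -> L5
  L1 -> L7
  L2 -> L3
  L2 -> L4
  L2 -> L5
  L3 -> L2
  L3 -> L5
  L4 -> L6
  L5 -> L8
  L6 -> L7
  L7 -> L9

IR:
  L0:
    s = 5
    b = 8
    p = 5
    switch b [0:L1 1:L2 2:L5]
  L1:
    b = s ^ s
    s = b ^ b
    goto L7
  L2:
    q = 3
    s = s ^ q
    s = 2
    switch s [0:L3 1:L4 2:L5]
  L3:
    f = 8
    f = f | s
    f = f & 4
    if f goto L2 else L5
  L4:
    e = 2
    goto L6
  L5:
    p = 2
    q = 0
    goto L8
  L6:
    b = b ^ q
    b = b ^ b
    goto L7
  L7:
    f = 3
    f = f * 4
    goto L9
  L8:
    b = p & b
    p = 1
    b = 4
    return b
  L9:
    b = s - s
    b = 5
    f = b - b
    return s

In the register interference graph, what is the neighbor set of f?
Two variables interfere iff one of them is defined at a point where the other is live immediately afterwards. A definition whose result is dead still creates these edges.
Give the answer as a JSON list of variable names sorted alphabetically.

Answer: ["b", "s"]

Analysis:
Per-block:
  L0: {b,p,s} / ∅
  L1: {b,s} / {s}
  L2: {q,s} / {s}
  L3: {f} / {s}
  L4: {e} / ∅
  L5: {p,q} / ∅
  L6: {b} / {b,q}
  L7: {f} / ∅
  L8: {b,p} / {b,p}
  L9: {b,f} / {s}

Live sets:
  L0: in=∅ out={b,s}
  L1: in={s} out={s}
  L2: in={b,s} out={b,q,s}
  L3: in={b,s} out={b,s}
  L4: in={b,q,s} out={b,q,s}
  L5: in={b} out={b,p}
  L6: in={b,q,s} out={s}
  L7: in={s} out={s}
  L8: in={b,p} out=∅
  L9: in={s} out=∅

Conflict graph:
  b: {e,f,p,q,s}
  e: {b,q,s}
  f: {b,s}
  p: {b,q,s}
  q: {b,e,p,s}
  s: {b,e,f,p,q}

N(f) = ["b", "s"]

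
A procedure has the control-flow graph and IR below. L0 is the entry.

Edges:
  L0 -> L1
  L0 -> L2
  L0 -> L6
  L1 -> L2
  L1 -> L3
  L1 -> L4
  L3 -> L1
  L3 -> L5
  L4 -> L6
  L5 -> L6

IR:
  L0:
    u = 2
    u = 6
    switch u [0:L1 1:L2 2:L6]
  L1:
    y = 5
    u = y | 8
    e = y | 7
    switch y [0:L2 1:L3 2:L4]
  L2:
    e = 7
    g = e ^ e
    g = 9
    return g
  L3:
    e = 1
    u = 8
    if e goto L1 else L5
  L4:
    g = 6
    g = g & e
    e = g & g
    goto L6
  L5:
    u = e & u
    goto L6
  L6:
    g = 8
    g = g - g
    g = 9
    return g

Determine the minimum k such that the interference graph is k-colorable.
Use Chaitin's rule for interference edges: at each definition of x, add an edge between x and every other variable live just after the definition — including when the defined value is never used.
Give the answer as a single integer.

def/use:
  L0: {u} / ∅
  L1: {e,u,y} / ∅
  L2: {e,g} / ∅
  L3: {e,u} / ∅
  L4: {e,g} / {e}
  L5: {u} / {e,u}
  L6: {g} / ∅

Liveness:
  L0: in=∅ out=∅
  L1: in=∅ out={e}
  L2: in=∅ out=∅
  L3: in=∅ out={e,u}
  L4: in={e} out=∅
  L5: in={e,u} out=∅
  L6: in=∅ out=∅

Conflict graph:
  e: {g,u,y}
  g: {e}
  u: {e,y}
  y: {e,u}

Colouring:
  lower bound: {e,u,y} mutually conflict ⇒ χ ≥ 3
  assign e→r0 g→r1 u→r1 y→r2 — no edge inside a register ⇒ χ ≤ 3
  χ = 3

Answer: 3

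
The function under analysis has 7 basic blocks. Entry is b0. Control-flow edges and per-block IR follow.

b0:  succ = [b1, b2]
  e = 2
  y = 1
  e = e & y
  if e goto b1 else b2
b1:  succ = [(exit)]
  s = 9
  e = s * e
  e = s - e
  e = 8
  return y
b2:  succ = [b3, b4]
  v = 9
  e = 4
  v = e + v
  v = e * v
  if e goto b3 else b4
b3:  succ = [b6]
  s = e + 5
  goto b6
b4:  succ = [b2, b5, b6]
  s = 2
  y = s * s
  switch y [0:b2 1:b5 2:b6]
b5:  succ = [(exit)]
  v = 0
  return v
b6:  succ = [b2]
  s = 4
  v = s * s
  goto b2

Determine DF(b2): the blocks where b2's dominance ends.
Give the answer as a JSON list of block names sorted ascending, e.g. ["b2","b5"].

idom tree: b1←b0 b2←b0 b3←b2 b4←b2 b5←b4 b6←b2
Dom at joins:
  b2: preds {b0,b4,b6}: {b0} ∩ {b0,b2,b4} ∩ {b0,b2,b6} = {b0}; idom=b0
  b6: preds {b3,b4}: {b0,b2,b3} ∩ {b0,b2,b4} = {b0,b2}; idom=b2

DF derivation:
  join b2 pred b0: · stop@b0
  join b2 pred b4: b4→b2 stop@b0
  join b2 pred b6: b6→b2 stop@b0
  join b6 pred b3: b3 stop@b2
  join b6 pred b4: b4 stop@b2
  b0: DF=∅
  b1: DF=∅
  b2: DF={b2}
  b3: DF={b6}
  b4: DF={b2,b6}
  b5: DF=∅
  b6: DF={b2}

DF(b2) = ["b2"]

Answer: ["b2"]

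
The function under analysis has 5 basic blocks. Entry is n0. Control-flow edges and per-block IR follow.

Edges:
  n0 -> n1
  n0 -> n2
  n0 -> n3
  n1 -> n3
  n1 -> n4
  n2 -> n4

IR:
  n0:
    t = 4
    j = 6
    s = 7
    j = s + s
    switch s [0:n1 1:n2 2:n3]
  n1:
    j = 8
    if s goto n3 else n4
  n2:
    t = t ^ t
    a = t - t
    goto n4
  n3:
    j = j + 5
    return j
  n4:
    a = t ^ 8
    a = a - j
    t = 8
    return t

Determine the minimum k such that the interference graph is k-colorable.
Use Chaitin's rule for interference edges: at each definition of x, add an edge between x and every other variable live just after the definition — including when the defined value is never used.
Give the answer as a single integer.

Answer: 3

Working:
Block summaries:
  n0: {j,s,t} / ∅
  n1: {j} / {s}
  n2: {a,t} / {t}
  n3: {j} / {j}
  n4: {a,t} / {j,t}

Backward fixpoint:
  live n0: ∅→{j,s,t}
  live n1: {s,t}→{j,t}
  live n2: {j,t}→{j,t}
  live n3: {j}→∅
  live n4: {j,t}→∅

Conflict graph:
  a — {j,t}
  j — {a,s,t}
  s — {j,t}
  t — {a,j,s}

Chromatic number:
  clique {a,j,t} ⇒ need ≥ 3
  3-colouring: r0={j}  r1={t}  r2={a,s}
  χ = 3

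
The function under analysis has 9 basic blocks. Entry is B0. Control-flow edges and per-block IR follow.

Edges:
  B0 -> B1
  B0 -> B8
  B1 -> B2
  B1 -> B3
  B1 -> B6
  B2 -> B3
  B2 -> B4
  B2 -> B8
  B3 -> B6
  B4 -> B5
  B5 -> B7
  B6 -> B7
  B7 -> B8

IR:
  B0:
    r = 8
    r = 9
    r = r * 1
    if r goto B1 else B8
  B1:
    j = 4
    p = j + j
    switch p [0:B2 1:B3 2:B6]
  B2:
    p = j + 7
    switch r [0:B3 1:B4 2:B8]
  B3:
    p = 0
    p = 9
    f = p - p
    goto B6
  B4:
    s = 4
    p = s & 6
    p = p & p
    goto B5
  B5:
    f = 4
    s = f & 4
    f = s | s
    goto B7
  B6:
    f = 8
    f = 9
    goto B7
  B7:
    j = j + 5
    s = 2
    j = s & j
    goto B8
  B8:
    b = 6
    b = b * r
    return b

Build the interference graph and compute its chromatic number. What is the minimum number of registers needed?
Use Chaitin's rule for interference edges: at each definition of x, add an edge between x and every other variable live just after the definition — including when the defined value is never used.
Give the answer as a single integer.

Answer: 3

Working:
Per-block:
  B0 def {r} use ∅
  B1 def {j,p} use ∅
  B2 def {p} use {j,r}
  B3 def {f,p} use ∅
  B4 def {p,s} use ∅
  B5 def {f,s} use ∅
  B6 def {f} use ∅
  B7 def {j,s} use {j}
  B8 def {b} use {r}

Liveness:
  B0: in=∅ out={r}
  B1: in={r} out={j,r}
  B2: in={j,r} out={j,r}
  B3: in={j,r} out={j,r}
  B4: in={j,r} out={j,r}
  B5: in={j,r} out={j,r}
  B6: in={j,r} out={j,r}
  B7: in={j,r} out={r}
  B8: in={r} out=∅

Interfere edges:
  b — {r}
  f — {j,r}
  j — {f,p,r,s}
  p — {j,r}
  r — {b,f,j,p,s}
  s — {j,r}

Chromatic number:
  lower bound: {f,j,r} mutually conflict ⇒ χ ≥ 3
  assign b→r1 f→r2 j→r1 p→r2 r→r0 s→r2 — no edge inside a register ⇒ χ ≤ 3
  χ = 3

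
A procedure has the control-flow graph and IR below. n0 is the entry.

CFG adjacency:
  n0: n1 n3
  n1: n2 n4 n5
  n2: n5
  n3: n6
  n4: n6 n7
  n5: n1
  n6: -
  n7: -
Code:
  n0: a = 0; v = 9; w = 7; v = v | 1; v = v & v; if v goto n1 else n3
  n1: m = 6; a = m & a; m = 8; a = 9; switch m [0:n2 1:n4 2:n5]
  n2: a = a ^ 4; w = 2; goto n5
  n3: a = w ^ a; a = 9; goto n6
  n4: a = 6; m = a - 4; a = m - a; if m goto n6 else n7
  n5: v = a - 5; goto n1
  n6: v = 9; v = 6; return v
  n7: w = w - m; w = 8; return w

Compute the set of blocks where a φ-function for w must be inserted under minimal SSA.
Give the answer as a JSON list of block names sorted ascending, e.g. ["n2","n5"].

idom tree: n1←n0 n2←n1 n3←n0 n4←n1 n5←n1 n6←n0 n7←n4
Dom∩ at merges:
  n1: preds {n0,n5}: {n0} ∩ {n0,n1,n5} = {n0}; idom=n0
  n5: preds {n1,n2}: {n0,n1} ∩ {n0,n1,n2} = {n0,n1}; idom=n1
  n6: preds {n3,n4}: {n0,n3} ∩ {n0,n1,n4} = {n0}; idom=n0

Frontier:
  join n1 pred n0: · stop@n0
  join n1 pred n5: n5→n1 stop@n0
  join n5 pred n1: · stop@n1
  join n5 pred n2: n2 stop@n1
  join n6 pred n3: n3 stop@n0
  join n6 pred n4: n4→n1 stop@n0
  n0 → ∅
  n1 → {n1,n6}
  n2 → {n5}
  n3 → {n6}
  n4 → {n6}
  n5 → {n1}
  n6 → ∅
  n7 → ∅

φ for w: defs {n0,n2,n7}
  DF⁺ = {n1,n5,n6}

Answer: ["n1", "n5", "n6"]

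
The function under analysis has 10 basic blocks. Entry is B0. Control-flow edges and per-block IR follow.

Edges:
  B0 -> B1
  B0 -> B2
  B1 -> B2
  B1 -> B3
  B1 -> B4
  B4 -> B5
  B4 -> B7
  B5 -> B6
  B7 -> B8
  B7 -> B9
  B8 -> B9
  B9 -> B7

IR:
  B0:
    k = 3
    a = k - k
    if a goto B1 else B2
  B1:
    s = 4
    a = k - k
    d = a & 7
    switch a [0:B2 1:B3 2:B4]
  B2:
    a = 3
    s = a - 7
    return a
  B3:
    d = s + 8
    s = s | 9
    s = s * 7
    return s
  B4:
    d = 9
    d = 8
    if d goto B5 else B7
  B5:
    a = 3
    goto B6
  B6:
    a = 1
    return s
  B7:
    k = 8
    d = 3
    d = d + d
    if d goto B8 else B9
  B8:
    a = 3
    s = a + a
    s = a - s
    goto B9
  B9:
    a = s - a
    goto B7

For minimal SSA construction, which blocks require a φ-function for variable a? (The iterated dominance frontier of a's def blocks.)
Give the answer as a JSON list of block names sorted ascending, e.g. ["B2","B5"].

Answer: ["B2", "B7", "B9"]

Working:
idom tree: B1←B0 B2←B0 B3←B1 B4←B1 B5←B4 B6←B5 B7←B4 B8←B7 B9←B7
Dom∩ at merges:
  B2: preds {B0,B1}: {B0} ∩ {B0,B1} = {B0}; idom=B0
  B7: preds {B4,B9}: {B0,B1,B4} ∩ {B0,B1,B4,B7,B9} = {B0,B1,B4}; idom=B4
  B9: preds {B7,B8}: {B0,B1,B4,B7} ∩ {B0,B1,B4,B7,B8} = {B0,B1,B4,B7}; idom=B7

DF walk-up:
  B2←B0: walk · to B0
  B2←B1: walk B1 to B0
  B7←B4: walk · to B4
  B7←B9: walk B9→B7 to B4
  B9←B7: walk · to B7
  B9←B8: walk B8 to B7
  B0 → ∅
  B1 → {B2}
  B2 → ∅
  B3 → ∅
  B4 → ∅
  B5 → ∅
  B6 → ∅
  B7 → {B7}
  B8 → {B9}
  B9 → {B7}

φ for a: defs {B0,B1,B2,B5,B6,B8,B9}
  DF⁺ = {B2,B7,B9}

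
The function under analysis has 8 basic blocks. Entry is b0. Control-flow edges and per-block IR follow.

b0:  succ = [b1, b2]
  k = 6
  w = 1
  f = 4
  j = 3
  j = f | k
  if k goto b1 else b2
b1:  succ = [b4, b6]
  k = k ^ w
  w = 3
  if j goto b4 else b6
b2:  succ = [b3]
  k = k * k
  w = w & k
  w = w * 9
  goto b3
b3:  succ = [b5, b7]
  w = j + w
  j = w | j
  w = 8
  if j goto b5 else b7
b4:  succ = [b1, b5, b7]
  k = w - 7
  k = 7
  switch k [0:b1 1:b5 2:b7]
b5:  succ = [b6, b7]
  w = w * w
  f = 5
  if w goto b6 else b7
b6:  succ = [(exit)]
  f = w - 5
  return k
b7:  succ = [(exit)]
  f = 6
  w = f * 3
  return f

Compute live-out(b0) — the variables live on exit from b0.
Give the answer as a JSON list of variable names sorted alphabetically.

Answer: ["j", "k", "w"]

Derivation:
Block summaries:
  b0: def={f,j,k,w} ue=∅
  b1: def={k,w} ue={j,k,w}
  b2: def={k,w} ue={k,w}
  b3: def={j,w} ue={j,w}
  b4: def={k} ue={w}
  b5: def={f,w} ue={w}
  b6: def={f} ue={k,w}
  b7: def={f,w} ue=∅

Live sets:
  b0 li=∅ lo={j,k,w}
  b1 li={j,k,w} lo={j,k,w}
  b2 li={j,k,w} lo={j,k,w}
  b3 li={j,k,w} lo={k,w}
  b4 li={j,w} lo={j,k,w}
  b5 li={k,w} lo={k,w}
  b6 li={k,w} lo=∅
  b7 li=∅ lo=∅

live-out(b0) = ["j", "k", "w"]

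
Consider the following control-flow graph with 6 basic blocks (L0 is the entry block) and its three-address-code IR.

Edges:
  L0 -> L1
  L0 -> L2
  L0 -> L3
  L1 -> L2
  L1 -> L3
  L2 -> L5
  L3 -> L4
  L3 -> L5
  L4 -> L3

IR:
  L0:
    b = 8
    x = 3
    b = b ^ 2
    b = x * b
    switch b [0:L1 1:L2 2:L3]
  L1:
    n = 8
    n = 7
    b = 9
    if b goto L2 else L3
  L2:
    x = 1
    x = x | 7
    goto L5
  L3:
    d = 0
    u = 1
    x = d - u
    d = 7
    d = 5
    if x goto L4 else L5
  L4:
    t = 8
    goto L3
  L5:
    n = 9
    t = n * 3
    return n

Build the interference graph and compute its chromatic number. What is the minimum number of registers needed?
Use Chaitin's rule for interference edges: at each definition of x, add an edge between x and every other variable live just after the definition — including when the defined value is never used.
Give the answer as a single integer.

Per-block:
  L0: def={b,x} ue=∅
  L1: def={b,n} ue=∅
  L2: def={x} ue=∅
  L3: def={d,u,x} ue=∅
  L4: def={t} ue=∅
  L5: def={n,t} ue=∅

Backward fixpoint:
  live L0: ∅→∅
  live L1: ∅→∅
  live L2: ∅→∅
  live L3: ∅→∅
  live L4: ∅→∅
  live L5: ∅→∅

Interference:
  b: {x}
  d: {u,x}
  n: {t}
  t: {n}
  u: {d}
  x: {b,d}

Registers:
  clique {b,x} ⇒ need ≥ 2
  assign b→r0 d→r0 n→r0 t→r1 u→r1 x→r1 — no edge inside a register ⇒ χ ≤ 2
  χ = 2

Answer: 2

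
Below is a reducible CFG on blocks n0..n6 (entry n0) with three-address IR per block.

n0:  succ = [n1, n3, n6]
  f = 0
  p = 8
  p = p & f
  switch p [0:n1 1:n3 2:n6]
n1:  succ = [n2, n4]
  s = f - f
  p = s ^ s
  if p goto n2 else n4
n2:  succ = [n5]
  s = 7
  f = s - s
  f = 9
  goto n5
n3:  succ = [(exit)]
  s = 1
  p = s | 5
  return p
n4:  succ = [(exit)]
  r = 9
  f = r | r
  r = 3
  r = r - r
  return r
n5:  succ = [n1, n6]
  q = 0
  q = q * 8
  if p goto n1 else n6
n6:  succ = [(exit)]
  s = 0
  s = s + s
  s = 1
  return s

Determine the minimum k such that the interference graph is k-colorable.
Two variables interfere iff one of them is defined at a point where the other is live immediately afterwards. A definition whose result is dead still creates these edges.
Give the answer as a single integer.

Block summaries:
  n0: {f,p} / ∅
  n1: {p,s} / {f}
  n2: {f,s} / ∅
  n3: {p,s} / ∅
  n4: {f,r} / ∅
  n5: {q} / {p}
  n6: {s} / ∅

Live sets:
  n0 li=∅ lo={f}
  n1 li={f} lo={p}
  n2 li={p} lo={f,p}
  n3 li=∅ lo=∅
  n4 li=∅ lo=∅
  n5 li={f,p} lo={f}
  n6 li=∅ lo=∅

Conflict graph:
  f↔{p,q}
  p↔{f,q,s}
  q↔{f,p}
  r↔∅
  s↔{p}

Registers:
  {f,p,q} pairwise interfere (3-clique) ⇒ χ ≥ 3
  3-colouring: R0={p,r}  R1={f,s}  R2={q}
  χ = 3

Answer: 3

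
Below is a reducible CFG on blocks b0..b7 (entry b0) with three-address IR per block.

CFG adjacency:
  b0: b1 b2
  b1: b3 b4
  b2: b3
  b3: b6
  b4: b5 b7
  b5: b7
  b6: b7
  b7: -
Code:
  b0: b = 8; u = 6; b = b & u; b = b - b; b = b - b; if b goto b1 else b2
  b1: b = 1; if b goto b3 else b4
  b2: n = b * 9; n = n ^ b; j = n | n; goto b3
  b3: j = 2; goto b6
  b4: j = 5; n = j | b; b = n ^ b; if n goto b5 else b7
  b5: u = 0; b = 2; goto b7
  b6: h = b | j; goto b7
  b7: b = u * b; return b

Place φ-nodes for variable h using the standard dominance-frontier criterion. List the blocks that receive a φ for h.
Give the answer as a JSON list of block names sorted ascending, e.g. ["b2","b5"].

Answer: ["b7"]

Working:
idom tree: b1←b0 b2←b0 b3←b0 b4←b1 b5←b4 b6←b3 b7←b0
Dom∩ at merges:
  b3: preds {b1,b2}: {b0,b1} ∩ {b0,b2} = {b0}; idom=b0
  b7: preds {b4,b5,b6}: {b0,b1,b4} ∩ {b0,b1,b4,b5} ∩ {b0,b3,b6} = {b0}; idom=b0

Frontier:
  b3←b1: walk b1 to b0
  b3←b2: walk b2 to b0
  b7←b4: walk b4→b1 to b0
  b7←b5: walk b5→b4→b1 to b0
  b7←b6: walk b6→b3 to b0
  b0 → ∅
  b1 → {b3,b7}
  b2 → {b3}
  b3 → {b7}
  b4 → {b7}
  b5 → {b7}
  b6 → {b7}
  b7 → ∅

φ for h: defs {b6}
  DF⁺ = {b7}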